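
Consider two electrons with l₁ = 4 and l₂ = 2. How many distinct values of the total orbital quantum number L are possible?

5

The total orbital quantum number L ranges from |l₁ − l₂| to l₁ + l₂ in integer steps.
So L can be 2, 3, 4, 5, 6.
That is 5 values.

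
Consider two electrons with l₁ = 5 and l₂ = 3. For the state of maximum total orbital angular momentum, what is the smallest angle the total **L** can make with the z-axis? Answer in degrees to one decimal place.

L runs from |5 − 3| = 2 to 5 + 3 = 8.
L ∈ {2, 3, 4, 5, 6, 7, 8}.
The maximum is L = 8, with |L_tot| = ℏ√(8·9) = 6√2 ℏ.
The minimum angle with z is arccos(8/√72) ≈ 19.5°.

θ_min ≈ 19.5°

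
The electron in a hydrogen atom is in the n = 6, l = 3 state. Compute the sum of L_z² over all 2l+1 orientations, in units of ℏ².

The allowed m_l values are -3, -2, -1, 0, 1, 2, 3.
Σ m_l² = 2·(1 + 4 + 9) = 28.

Σ(L_z)² = 28 ℏ²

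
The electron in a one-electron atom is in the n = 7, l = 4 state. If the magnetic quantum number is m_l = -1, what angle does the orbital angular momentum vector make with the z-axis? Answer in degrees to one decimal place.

|L| = √(l(l+1)) ℏ = 2√5 ℏ.
L_z = m_l ℏ = −1ℏ.
cos θ = L_z/|L| = -1/√20, so θ ≈ 102.9°.

θ ≈ 102.9°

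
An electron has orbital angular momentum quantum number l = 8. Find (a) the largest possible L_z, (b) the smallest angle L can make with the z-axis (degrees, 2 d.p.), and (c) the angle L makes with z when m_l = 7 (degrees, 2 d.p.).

L_z,max = lℏ = 8ℏ.
cos θ_min = 8/√72, so θ_min ≈ 19.47°.
For m_l = 7: cos θ = 7/√72, θ ≈ 34.42°.

L_z,max = 8ℏ; θ_min ≈ 19.47°; θ(m_l=7) ≈ 34.42°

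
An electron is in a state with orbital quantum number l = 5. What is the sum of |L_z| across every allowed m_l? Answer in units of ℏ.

The allowed m_l values are -5, -4, -3, -2, -1, 0, 1, 2, 3, 4, 5.
Σ|m_l| = 2·5(5+1)/2 = 30.

Σ|L_z| = 30 ℏ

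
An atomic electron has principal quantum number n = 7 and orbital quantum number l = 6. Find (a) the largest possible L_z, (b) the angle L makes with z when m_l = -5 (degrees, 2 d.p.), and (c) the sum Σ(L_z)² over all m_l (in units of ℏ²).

L_z,max = 6ℏ; θ(m_l=-5) ≈ 140.49°; Σ(L_z)² = 182 ℏ²

L_z,max = lℏ = 6ℏ.
For m_l = -5: cos θ = -5/√42, θ ≈ 140.49°.
Σ m_l² = 182, so Σ(L_z)² = 182 ℏ².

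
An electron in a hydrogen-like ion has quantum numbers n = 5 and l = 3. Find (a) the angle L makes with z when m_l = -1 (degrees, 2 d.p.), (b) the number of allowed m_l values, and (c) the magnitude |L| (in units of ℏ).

θ(m_l=-1) ≈ 106.78°; 7 values; |L| = 2√3 ℏ ≈ 3.464ℏ

For m_l = -1: cos θ = -1/√12, θ ≈ 106.78°.
There are 2l+1 = 7 values of m_l.
|L| = ℏ√(3·4) = 2√3 ℏ ≈ 3.464ℏ.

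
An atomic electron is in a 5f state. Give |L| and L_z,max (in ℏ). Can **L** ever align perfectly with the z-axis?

5f means n = 5, l = 3.
|L| = 2√3 ℏ ≈ 3.4641ℏ, while L_z,max = lℏ = 3ℏ.
Since |L| > L_z,max, the vector can never point exactly along z; the closest it comes is θ_min = arccos(3/√12) ≈ 30.0°.

No: L_z,max = 3ℏ < |L| = 2√3 ℏ ≈ 3.464ℏ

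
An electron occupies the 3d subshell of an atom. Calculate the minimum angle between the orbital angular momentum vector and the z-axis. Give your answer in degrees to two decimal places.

For 3d, l = 2.
|L|² = l(l+1)ℏ² = 6ℏ², so |L| = √6 ℏ.
The smallest angle corresponds to the largest L_z, i.e. m_l = l = 2, giving L_z = 2ℏ.
cos θ_min = 2/√6, so θ_min ≈ 35.26°.

θ_min ≈ 35.26°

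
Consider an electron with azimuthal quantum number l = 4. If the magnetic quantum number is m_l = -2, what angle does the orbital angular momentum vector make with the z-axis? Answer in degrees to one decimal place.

|L| = ℏ√(l(l+1)) = 2√5 ℏ.
L_z = m_l ℏ = −2ℏ.
cos θ = L_z/|L| = -2/√20, so θ ≈ 116.6°.

θ ≈ 116.6°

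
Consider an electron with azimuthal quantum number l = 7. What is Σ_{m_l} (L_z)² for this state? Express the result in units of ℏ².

Σ(L_z)² = 280 ℏ²

m_l runs from −7 to 7, i.e. {-7, -6, -5, -4, -3, -2, -1, 0, 1, 2, 3, 4, 5, 6, 7}.
Σ m_l² = 2·(1 + 4 + 9 + 16 + 25 + 36 + 49) = 280.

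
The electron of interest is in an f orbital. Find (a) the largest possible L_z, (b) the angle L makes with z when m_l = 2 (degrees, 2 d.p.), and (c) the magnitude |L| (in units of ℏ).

L_z,max = 3ℏ; θ(m_l=2) ≈ 54.74°; |L| = 2√3 ℏ ≈ 3.464ℏ

For an f orbital, l = 3.
L_z,max = lℏ = 3ℏ.
For m_l = 2: cos θ = 2/√12, θ ≈ 54.74°.
|L| = ℏ√(3·4) = 2√3 ℏ ≈ 3.464ℏ.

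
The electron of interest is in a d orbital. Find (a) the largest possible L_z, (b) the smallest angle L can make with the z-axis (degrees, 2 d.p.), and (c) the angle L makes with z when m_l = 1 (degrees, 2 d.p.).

The letter d corresponds to l = 2.
L_z,max = lℏ = 2ℏ.
cos θ_min = 2/√6, so θ_min ≈ 35.26°.
For m_l = 1: cos θ = 1/√6, θ ≈ 65.91°.

L_z,max = 2ℏ; θ_min ≈ 35.26°; θ(m_l=1) ≈ 65.91°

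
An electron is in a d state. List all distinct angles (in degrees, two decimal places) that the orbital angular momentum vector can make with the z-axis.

θ ∈ {35.26°, 65.91°, 90.00°, 114.09°, 144.74°}

The letter d corresponds to l = 2.
|L|² = l(l+1)ℏ² = 6ℏ², so |L| = √6 ℏ.
cos θ = m_l/√6 for each m_l ∈ {-2, -1, 0, 1, 2}.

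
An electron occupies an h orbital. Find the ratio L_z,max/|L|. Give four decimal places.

An h state has l = 5.
|L| = √30 ℏ ≈ 5.4772ℏ, while L_z,max = lℏ = 5ℏ.
L_z,max/|L| = 5/√30 = 0.9129.

L_z,max/|L| = 0.9129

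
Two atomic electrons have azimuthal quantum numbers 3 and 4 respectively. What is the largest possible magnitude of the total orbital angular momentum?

The total orbital quantum number L ranges from |l₁ − l₂| to l₁ + l₂ in integer steps.
Allowed values: L = 1, 2, 3, 4, 5, 6, 7.
The largest magnitude corresponds to L = 7: |L_tot| = ℏ√(7·8) = 2√14 ℏ.

|L_tot|_max = 2√14 ℏ ≈ 7.483ℏ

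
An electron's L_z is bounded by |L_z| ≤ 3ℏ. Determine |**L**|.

L_z,max = lℏ, so l = 3.
|L| = √(l(l+1)) ℏ = 2√3 ℏ.

|L| = 2√3 ℏ ≈ 3.464ℏ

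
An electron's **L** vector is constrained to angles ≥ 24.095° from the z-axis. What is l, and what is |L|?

l = 5, |L| = √30 ℏ ≈ 5.477ℏ

At minimum angle, m_l = l, so cos θ = l/√(l(l+1)); cos²θ = l/(l+1) = 0.8333.
Thus l = 0.8333/(1 − 0.8333) ≈ 5.
Then |L| = ℏ√(5·6) = √30 ℏ.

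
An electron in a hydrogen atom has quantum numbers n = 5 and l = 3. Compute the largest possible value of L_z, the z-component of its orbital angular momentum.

L_z = m_l ℏ with m_l ∈ {−3, …, 3}; the maximum is m_l = 3.

L_z,max = 3ℏ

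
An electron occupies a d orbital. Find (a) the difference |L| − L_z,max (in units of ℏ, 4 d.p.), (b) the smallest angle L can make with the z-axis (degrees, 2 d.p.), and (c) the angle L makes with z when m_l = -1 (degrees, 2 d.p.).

The letter d corresponds to l = 2.
|L| − L_z,max = (√6 − 2)ℏ ≈ 0.4495ℏ.
cos θ_min = 2/√6, so θ_min ≈ 35.26°.
For m_l = -1: cos θ = -1/√6, θ ≈ 114.09°.

|L|−L_z,max ≈ 0.4495ℏ; θ_min ≈ 35.26°; θ(m_l=-1) ≈ 114.09°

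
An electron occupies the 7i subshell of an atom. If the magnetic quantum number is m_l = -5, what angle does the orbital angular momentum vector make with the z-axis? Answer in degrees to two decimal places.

The 7i subshell has l = 6.
|L|² = l(l+1)ℏ² = 42ℏ², so |L| = √42 ℏ.
L_z = m_l ℏ = −5ℏ.
cos θ = L_z/|L| = -5/√42, so θ ≈ 140.49°.

θ ≈ 140.49°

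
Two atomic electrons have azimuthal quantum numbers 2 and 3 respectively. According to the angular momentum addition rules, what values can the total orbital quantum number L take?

L runs from |2 − 3| = 1 to 2 + 3 = 5.
So L can be 1, 2, 3, 4, 5.

L = 1, 2, 3, 4, 5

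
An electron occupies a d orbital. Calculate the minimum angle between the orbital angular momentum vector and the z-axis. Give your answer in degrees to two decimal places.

The letter d corresponds to l = 2.
|L| = ℏ√(l(l+1)) = √6 ℏ.
The smallest angle corresponds to the largest L_z, i.e. m_l = l = 2, giving L_z = 2ℏ.
cos θ_min = 2/√6, so θ_min ≈ 35.26°.

θ_min ≈ 35.26°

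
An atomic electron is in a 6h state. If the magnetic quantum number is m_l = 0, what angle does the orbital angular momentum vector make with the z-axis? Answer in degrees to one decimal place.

θ ≈ 90.0°

6h means n = 6, l = 5.
|L|² = l(l+1)ℏ² = 30ℏ², so |L| = √30 ℏ.
L_z = m_l ℏ = 0ℏ.
cos θ = L_z/|L| = 0/√30, so θ ≈ 90.0°.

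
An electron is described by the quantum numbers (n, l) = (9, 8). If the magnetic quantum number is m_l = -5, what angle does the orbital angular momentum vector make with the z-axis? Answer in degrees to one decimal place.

|L|² = l(l+1)ℏ² = 72ℏ², so |L| = 6√2 ℏ.
L_z = m_l ℏ = −5ℏ.
cos θ = L_z/|L| = -5/√72, so θ ≈ 126.1°.

θ ≈ 126.1°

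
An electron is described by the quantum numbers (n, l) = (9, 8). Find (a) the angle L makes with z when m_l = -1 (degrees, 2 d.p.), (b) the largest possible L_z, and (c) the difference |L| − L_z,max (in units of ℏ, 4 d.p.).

θ(m_l=-1) ≈ 96.77°; L_z,max = 8ℏ; |L|−L_z,max ≈ 0.4853ℏ

For m_l = -1: cos θ = -1/√72, θ ≈ 96.77°.
L_z,max = lℏ = 8ℏ.
|L| − L_z,max = (6√2 − 8)ℏ ≈ 0.4853ℏ.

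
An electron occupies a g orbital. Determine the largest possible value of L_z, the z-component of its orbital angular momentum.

G corresponds to l = 4.
L_z = m_l ℏ with m_l ∈ {−4, …, 4}; the maximum is m_l = 4.

L_z,max = 4ℏ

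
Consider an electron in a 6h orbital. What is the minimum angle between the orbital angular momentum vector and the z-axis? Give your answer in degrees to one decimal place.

θ_min ≈ 24.1°

The 6h subshell has l = 5.
|L| = √(l(l+1)) ℏ = √30 ℏ.
The smallest angle corresponds to the largest L_z, i.e. m_l = l = 5, giving L_z = 5ℏ.
cos θ_min = 5/√30, so θ_min ≈ 24.1°.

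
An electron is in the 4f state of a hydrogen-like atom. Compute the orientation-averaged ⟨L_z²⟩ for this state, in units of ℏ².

The 4f subshell has l = 3.
m_l ∈ {-3, -2, -1, 0, 1, 2, 3}.
⟨L_z²⟩ = ℏ²·(Σ m_l²)/(2l+1) = ℏ²·28/7 = 4ℏ².

⟨L_z²⟩ = 4 ℏ²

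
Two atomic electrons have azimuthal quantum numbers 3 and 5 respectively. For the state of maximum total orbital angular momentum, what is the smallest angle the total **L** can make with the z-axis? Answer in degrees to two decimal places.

L runs from |3 − 5| = 2 to 3 + 5 = 8.
L ∈ {2, 3, 4, 5, 6, 7, 8}.
The maximum is L = 8, with |L_tot| = ℏ√(8·9) = 6√2 ℏ.
The minimum angle with z is arccos(8/√72) ≈ 19.47°.

θ_min ≈ 19.47°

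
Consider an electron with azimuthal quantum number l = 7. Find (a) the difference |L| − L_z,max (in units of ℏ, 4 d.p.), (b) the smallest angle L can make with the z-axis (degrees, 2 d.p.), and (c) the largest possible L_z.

|L|−L_z,max ≈ 0.4833ℏ; θ_min ≈ 20.70°; L_z,max = 7ℏ

|L| − L_z,max = (2√14 − 7)ℏ ≈ 0.4833ℏ.
cos θ_min = 7/√56, so θ_min ≈ 20.70°.
L_z,max = lℏ = 7ℏ.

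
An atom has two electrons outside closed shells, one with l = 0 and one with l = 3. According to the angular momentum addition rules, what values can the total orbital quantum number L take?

L runs from |0 − 3| = 3 to 0 + 3 = 3.
So L can be 3.

L = 3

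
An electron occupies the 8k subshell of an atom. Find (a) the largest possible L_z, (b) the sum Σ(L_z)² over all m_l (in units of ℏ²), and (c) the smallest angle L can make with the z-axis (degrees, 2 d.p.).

The 8k subshell has l = 7.
L_z,max = lℏ = 7ℏ.
Σ m_l² = 280, so Σ(L_z)² = 280 ℏ².
cos θ_min = 7/√56, so θ_min ≈ 20.70°.

L_z,max = 7ℏ; Σ(L_z)² = 280 ℏ²; θ_min ≈ 20.70°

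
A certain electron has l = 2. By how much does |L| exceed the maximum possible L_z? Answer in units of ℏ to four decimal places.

|L| = √6 ℏ ≈ 2.4495ℏ, while L_z,max = lℏ = 2ℏ.
The difference is (√6 − 2)ℏ ≈ 0.4495ℏ.

|L| − L_z,max ≈ 0.4495ℏ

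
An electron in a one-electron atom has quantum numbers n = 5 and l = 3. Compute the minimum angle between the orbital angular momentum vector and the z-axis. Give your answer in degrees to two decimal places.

|L| = √(l(l+1)) ℏ = 2√3 ℏ.
The smallest angle corresponds to the largest L_z, i.e. m_l = l = 3, giving L_z = 3ℏ.
cos θ_min = 3/√12, so θ_min ≈ 30.00°.

θ_min ≈ 30.00°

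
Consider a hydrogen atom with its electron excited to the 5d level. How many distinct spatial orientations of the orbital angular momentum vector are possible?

5

The 5d level has l = 2.
The number of m_l values is 2l + 1 = 2·2 + 1 = 5.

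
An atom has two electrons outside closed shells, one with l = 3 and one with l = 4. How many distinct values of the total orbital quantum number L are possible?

7

The total orbital quantum number L ranges from |l₁ − l₂| to l₁ + l₂ in integer steps.
L ∈ {1, 2, 3, 4, 5, 6, 7}.
That is 7 values.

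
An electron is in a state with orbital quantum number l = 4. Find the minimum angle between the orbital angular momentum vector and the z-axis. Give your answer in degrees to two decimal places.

|L|² = l(l+1)ℏ² = 20ℏ², so |L| = 2√5 ℏ.
The smallest angle corresponds to the largest L_z, i.e. m_l = l = 4, giving L_z = 4ℏ.
cos θ_min = 4/√20, so θ_min ≈ 26.57°.

θ_min ≈ 26.57°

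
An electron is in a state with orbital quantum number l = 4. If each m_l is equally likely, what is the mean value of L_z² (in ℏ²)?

m_l runs from −4 to 4, i.e. {-4, -3, -2, -1, 0, 1, 2, 3, 4}.
⟨L_z²⟩ = ℏ²·(Σ m_l²)/(2l+1) = ℏ²·60/9 = 6.667ℏ².

⟨L_z²⟩ = 6.667 ℏ²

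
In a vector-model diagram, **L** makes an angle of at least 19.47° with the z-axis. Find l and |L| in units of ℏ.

cos²θ_min = l/(l+1) = 0.8889.
l = cos²θ/sin²θ ≈ 8.
Then |L| = ℏ√(8·9) = 6√2 ℏ.

l = 8, |L| = 6√2 ℏ ≈ 8.485ℏ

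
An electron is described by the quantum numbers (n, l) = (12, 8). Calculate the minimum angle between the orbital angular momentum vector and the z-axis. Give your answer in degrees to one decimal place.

|L| = ℏ√(l(l+1)) = 6√2 ℏ.
The smallest angle corresponds to the largest L_z, i.e. m_l = l = 8, giving L_z = 8ℏ.
cos θ_min = 8/√72, so θ_min ≈ 19.5°.

θ_min ≈ 19.5°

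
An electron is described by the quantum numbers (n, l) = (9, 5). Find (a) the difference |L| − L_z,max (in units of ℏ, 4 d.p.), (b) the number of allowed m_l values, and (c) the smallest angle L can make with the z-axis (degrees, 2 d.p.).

|L| − L_z,max = (√30 − 5)ℏ ≈ 0.4772ℏ.
There are 2l+1 = 11 values of m_l.
cos θ_min = 5/√30, so θ_min ≈ 24.09°.

|L|−L_z,max ≈ 0.4772ℏ; 11 values; θ_min ≈ 24.09°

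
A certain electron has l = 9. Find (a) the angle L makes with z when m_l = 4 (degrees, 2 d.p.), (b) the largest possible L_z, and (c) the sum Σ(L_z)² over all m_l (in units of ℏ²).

For m_l = 4: cos θ = 4/√90, θ ≈ 65.06°.
L_z,max = lℏ = 9ℏ.
Σ m_l² = 570, so Σ(L_z)² = 570 ℏ².

θ(m_l=4) ≈ 65.06°; L_z,max = 9ℏ; Σ(L_z)² = 570 ℏ²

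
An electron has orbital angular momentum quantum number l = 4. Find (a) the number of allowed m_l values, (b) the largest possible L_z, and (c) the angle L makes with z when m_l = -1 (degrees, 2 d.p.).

There are 2l+1 = 9 values of m_l.
L_z,max = lℏ = 4ℏ.
For m_l = -1: cos θ = -1/√20, θ ≈ 102.92°.

9 values; L_z,max = 4ℏ; θ(m_l=-1) ≈ 102.92°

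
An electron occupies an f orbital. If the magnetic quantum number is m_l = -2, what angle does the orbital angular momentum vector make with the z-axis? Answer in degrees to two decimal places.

For an f orbital, l = 3.
|L| = ℏ√(l(l+1)) = 2√3 ℏ.
L_z = m_l ℏ = −2ℏ.
cos θ = L_z/|L| = -2/√12, so θ ≈ 125.26°.

θ ≈ 125.26°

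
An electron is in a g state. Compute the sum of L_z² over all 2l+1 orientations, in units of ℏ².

For a g orbital, l = 4.
m_l runs from −4 to 4, i.e. {-4, -3, -2, -1, 0, 1, 2, 3, 4}.
Σ m_l² = 2·(1 + 4 + 9 + 16) = 60.

Σ(L_z)² = 60 ℏ²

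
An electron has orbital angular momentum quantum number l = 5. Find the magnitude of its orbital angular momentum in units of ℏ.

|L| = ℏ√(l(l+1)) = ℏ√(5·6) = √30 ℏ

|L| = √30 ℏ ≈ 5.477ℏ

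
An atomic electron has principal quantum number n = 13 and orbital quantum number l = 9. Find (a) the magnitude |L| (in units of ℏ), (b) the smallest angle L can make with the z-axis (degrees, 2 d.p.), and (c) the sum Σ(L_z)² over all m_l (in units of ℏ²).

|L| = 3√10 ℏ ≈ 9.487ℏ; θ_min ≈ 18.43°; Σ(L_z)² = 570 ℏ²

|L| = ℏ√(9·10) = 3√10 ℏ ≈ 9.487ℏ.
cos θ_min = 9/√90, so θ_min ≈ 18.43°.
Σ m_l² = 570, so Σ(L_z)² = 570 ℏ².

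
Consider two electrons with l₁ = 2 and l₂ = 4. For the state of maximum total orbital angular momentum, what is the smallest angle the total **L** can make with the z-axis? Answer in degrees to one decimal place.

θ_min ≈ 22.2°

L runs from |2 − 4| = 2 to 2 + 4 = 6.
L ∈ {2, 3, 4, 5, 6}.
The maximum is L = 6, with |L_tot| = ℏ√(6·7) = √42 ℏ.
The minimum angle with z is arccos(6/√42) ≈ 22.2°.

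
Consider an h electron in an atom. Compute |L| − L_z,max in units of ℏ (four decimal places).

|L| − L_z,max ≈ 0.4772ℏ

For an h orbital, l = 5.
|L| = √30 ℏ ≈ 5.4772ℏ, while L_z,max = lℏ = 5ℏ.
The difference is (√30 − 5)ℏ ≈ 0.4772ℏ.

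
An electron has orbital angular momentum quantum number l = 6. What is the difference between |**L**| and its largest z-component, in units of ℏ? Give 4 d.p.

|L| − L_z,max ≈ 0.4807ℏ

|L| = √42 ℏ ≈ 6.4807ℏ, while L_z,max = lℏ = 6ℏ.
The difference is (√42 − 6)ℏ ≈ 0.4807ℏ.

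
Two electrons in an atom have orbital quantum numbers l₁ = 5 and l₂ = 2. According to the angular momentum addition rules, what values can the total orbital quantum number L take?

By the triangle rule, |l₁ − l₂| ≤ L ≤ l₁ + l₂.
L ∈ {3, 4, 5, 6, 7}.

L = 3, 4, 5, 6, 7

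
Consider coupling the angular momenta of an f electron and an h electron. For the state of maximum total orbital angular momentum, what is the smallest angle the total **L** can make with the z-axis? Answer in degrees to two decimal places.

θ_min ≈ 19.47°

L runs from |3 − 5| = 2 to 3 + 5 = 8.
L ∈ {2, 3, 4, 5, 6, 7, 8}.
The maximum is L = 8, with |L_tot| = ℏ√(8·9) = 6√2 ℏ.
The minimum angle with z is arccos(8/√72) ≈ 19.47°.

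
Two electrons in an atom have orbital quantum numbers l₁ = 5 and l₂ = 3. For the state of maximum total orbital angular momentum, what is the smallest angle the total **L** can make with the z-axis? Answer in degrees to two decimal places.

Angular momentum addition gives L = |l₁ − l₂|, …, l₁ + l₂.
Allowed values: L = 2, 3, 4, 5, 6, 7, 8.
The maximum is L = 8, with |L_tot| = ℏ√(8·9) = 6√2 ℏ.
The minimum angle with z is arccos(8/√72) ≈ 19.47°.

θ_min ≈ 19.47°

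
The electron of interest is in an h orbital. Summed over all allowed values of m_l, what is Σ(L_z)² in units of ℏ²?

For an h orbital, l = 5.
The allowed m_l values are -5, -4, -3, -2, -1, 0, 1, 2, 3, 4, 5.
Σ m_l² = l(l+1)(2l+1)/3 = 5·6·11/3 = 110.

Σ(L_z)² = 110 ℏ²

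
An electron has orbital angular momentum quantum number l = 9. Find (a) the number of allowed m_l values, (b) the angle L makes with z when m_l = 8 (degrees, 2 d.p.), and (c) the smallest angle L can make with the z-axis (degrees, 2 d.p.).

19 values; θ(m_l=8) ≈ 32.51°; θ_min ≈ 18.43°

There are 2l+1 = 19 values of m_l.
For m_l = 8: cos θ = 8/√90, θ ≈ 32.51°.
cos θ_min = 9/√90, so θ_min ≈ 18.43°.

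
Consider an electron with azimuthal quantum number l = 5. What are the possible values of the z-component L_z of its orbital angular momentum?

L_z ∈ {−5ℏ, −4ℏ, −3ℏ, −2ℏ, −ℏ, 0, ℏ, 2ℏ, 3ℏ, 4ℏ, 5ℏ}

L_z = m_l ℏ with m_l ranging from −l to +l in integer steps.
For l = 5: m_l ∈ {-5, -4, -3, -2, -1, 0, 1, 2, 3, 4, 5}.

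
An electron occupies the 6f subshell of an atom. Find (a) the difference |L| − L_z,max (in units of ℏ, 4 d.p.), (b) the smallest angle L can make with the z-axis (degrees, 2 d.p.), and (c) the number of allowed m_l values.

The 6f subshell has l = 3.
|L| − L_z,max = (2√3 − 3)ℏ ≈ 0.4641ℏ.
cos θ_min = 3/√12, so θ_min ≈ 30.00°.
There are 2l+1 = 7 values of m_l.

|L|−L_z,max ≈ 0.4641ℏ; θ_min ≈ 30.00°; 7 values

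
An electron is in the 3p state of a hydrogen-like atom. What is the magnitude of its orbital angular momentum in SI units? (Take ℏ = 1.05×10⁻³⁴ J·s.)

For 3p, l = 1.
|L| = ℏ√(l(l+1)) = ℏ√(1·2) = √2 ℏ
Numerically, |L| = 1.414 × (1.05×10⁻³⁴ J·s) = 1.48×10⁻³⁴ J·s.

|L| = 1.48×10⁻³⁴ J·s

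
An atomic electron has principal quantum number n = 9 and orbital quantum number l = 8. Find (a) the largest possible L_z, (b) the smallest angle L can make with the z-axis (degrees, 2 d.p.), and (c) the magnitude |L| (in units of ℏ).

L_z,max = lℏ = 8ℏ.
cos θ_min = 8/√72, so θ_min ≈ 19.47°.
|L| = ℏ√(8·9) = 6√2 ℏ ≈ 8.485ℏ.

L_z,max = 8ℏ; θ_min ≈ 19.47°; |L| = 6√2 ℏ ≈ 8.485ℏ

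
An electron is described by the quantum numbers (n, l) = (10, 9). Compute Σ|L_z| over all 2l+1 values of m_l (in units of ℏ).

Σ|L_z| = 90 ℏ

m_l ∈ {-9, -8, -7, -6, -5, -4, -3, -2, -1, 0, 1, 2, 3, 4, 5, 6, 7, 8, 9}.
Σ|m_l| = 2(1+2+…+9) = 90.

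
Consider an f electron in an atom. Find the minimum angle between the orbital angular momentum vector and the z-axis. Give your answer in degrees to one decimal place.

The letter f corresponds to l = 3.
|L| = ℏ√(l(l+1)) = 2√3 ℏ.
The smallest angle corresponds to the largest L_z, i.e. m_l = l = 3, giving L_z = 3ℏ.
cos θ_min = 3/√12, so θ_min ≈ 30.0°.

θ_min ≈ 30.0°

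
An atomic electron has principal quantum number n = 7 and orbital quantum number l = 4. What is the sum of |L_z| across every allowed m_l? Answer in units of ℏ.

Σ|L_z| = 20 ℏ

The allowed m_l values are -4, -3, -2, -1, 0, 1, 2, 3, 4.
Σ|m_l| = 2·4(4+1)/2 = 20.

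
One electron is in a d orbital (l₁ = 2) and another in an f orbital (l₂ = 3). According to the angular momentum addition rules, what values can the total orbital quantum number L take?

L = 1, 2, 3, 4, 5

Angular momentum addition gives L = |l₁ − l₂|, …, l₁ + l₂.
Allowed values: L = 1, 2, 3, 4, 5.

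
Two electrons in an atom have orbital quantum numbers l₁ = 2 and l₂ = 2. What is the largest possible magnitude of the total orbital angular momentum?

|L_tot|_max = 2√5 ℏ ≈ 4.472ℏ

Angular momentum addition gives L = |l₁ − l₂|, …, l₁ + l₂.
L ∈ {0, 1, 2, 3, 4}.
The largest magnitude corresponds to L = 4: |L_tot| = ℏ√(4·5) = 2√5 ℏ.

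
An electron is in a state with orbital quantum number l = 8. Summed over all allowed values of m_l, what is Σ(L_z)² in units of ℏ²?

The allowed m_l values are -8, -7, -6, -5, -4, -3, -2, -1, 0, 1, 2, 3, 4, 5, 6, 7, 8.
Summing m² from −8 to 8: Σ m_l² = 408.

Σ(L_z)² = 408 ℏ²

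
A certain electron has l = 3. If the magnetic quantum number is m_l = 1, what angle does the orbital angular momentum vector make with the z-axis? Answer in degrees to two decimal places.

θ ≈ 73.22°

|L|² = l(l+1)ℏ² = 12ℏ², so |L| = 2√3 ℏ.
L_z = m_l ℏ = 1ℏ.
cos θ = L_z/|L| = 1/√12, so θ ≈ 73.22°.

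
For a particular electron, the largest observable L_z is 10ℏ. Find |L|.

Since max m_l = l, l = 10.
|L| = √(l(l+1)) ℏ = √110 ℏ.

|L| = √110 ℏ ≈ 10.488ℏ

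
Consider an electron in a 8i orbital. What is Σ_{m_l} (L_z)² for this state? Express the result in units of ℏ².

Σ(L_z)² = 182 ℏ²

8i means n = 8, l = 6.
m_l runs from −6 to 6, i.e. {-6, -5, -4, -3, -2, -1, 0, 1, 2, 3, 4, 5, 6}.
Σ m_l² = l(l+1)(2l+1)/3 = 6·7·13/3 = 182.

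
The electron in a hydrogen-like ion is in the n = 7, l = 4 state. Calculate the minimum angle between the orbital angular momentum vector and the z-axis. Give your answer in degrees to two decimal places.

θ_min ≈ 26.57°

|L| = ℏ√(l(l+1)) = 2√5 ℏ.
The smallest angle corresponds to the largest L_z, i.e. m_l = l = 4, giving L_z = 4ℏ.
cos θ_min = 4/√20, so θ_min ≈ 26.57°.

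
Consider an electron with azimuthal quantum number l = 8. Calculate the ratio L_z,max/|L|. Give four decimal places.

|L| = 6√2 ℏ ≈ 8.4853ℏ, while L_z,max = lℏ = 8ℏ.
L_z,max/|L| = 8/√72 = 0.9428.

L_z,max/|L| = 0.9428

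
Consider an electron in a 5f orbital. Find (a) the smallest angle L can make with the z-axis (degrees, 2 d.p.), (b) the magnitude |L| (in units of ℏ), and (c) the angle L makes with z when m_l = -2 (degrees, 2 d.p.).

θ_min ≈ 30.00°; |L| = 2√3 ℏ ≈ 3.464ℏ; θ(m_l=-2) ≈ 125.26°

5f means n = 5, l = 3.
cos θ_min = 3/√12, so θ_min ≈ 30.00°.
|L| = ℏ√(3·4) = 2√3 ℏ ≈ 3.464ℏ.
For m_l = -2: cos θ = -2/√12, θ ≈ 125.26°.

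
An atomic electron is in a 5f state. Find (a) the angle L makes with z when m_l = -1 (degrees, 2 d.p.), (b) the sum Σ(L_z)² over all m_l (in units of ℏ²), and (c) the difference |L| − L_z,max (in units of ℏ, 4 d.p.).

θ(m_l=-1) ≈ 106.78°; Σ(L_z)² = 28 ℏ²; |L|−L_z,max ≈ 0.4641ℏ

5f means n = 5, l = 3.
For m_l = -1: cos θ = -1/√12, θ ≈ 106.78°.
Σ m_l² = 28, so Σ(L_z)² = 28 ℏ².
|L| − L_z,max = (2√3 − 3)ℏ ≈ 0.4641ℏ.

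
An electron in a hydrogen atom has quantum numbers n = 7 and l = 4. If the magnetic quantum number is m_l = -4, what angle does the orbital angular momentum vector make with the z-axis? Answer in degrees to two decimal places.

θ ≈ 153.43°

|L| = ℏ√(l(l+1)) = 2√5 ℏ.
L_z = m_l ℏ = −4ℏ.
cos θ = L_z/|L| = -4/√20, so θ ≈ 153.43°.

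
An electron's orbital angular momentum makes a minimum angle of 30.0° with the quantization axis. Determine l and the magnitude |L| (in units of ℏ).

cos²θ_min = l/(l+1) = 0.7500.
Solving: l = 3.
Then |L| = ℏ√(3·4) = 2√3 ℏ.

l = 3, |L| = 2√3 ℏ ≈ 3.464ℏ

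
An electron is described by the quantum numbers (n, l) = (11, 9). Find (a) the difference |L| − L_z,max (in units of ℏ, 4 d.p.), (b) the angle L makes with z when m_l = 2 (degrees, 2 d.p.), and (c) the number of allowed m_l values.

|L| − L_z,max = (3√10 − 9)ℏ ≈ 0.4868ℏ.
For m_l = 2: cos θ = 2/√90, θ ≈ 77.83°.
There are 2l+1 = 19 values of m_l.

|L|−L_z,max ≈ 0.4868ℏ; θ(m_l=2) ≈ 77.83°; 19 values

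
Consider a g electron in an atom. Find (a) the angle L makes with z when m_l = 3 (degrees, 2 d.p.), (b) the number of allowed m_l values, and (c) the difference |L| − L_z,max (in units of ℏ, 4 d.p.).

For a g orbital, l = 4.
For m_l = 3: cos θ = 3/√20, θ ≈ 47.87°.
There are 2l+1 = 9 values of m_l.
|L| − L_z,max = (2√5 − 4)ℏ ≈ 0.4721ℏ.

θ(m_l=3) ≈ 47.87°; 9 values; |L|−L_z,max ≈ 0.4721ℏ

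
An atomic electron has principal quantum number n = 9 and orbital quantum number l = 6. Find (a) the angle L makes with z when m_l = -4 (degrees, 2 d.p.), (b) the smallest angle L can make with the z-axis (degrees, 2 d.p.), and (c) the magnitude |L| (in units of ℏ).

For m_l = -4: cos θ = -4/√42, θ ≈ 128.11°.
cos θ_min = 6/√42, so θ_min ≈ 22.21°.
|L| = ℏ√(6·7) = √42 ℏ ≈ 6.481ℏ.

θ(m_l=-4) ≈ 128.11°; θ_min ≈ 22.21°; |L| = √42 ℏ ≈ 6.481ℏ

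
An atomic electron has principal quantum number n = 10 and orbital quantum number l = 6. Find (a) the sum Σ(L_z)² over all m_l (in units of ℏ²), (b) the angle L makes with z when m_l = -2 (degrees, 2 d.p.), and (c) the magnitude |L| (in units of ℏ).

Σ m_l² = 182, so Σ(L_z)² = 182 ℏ².
For m_l = -2: cos θ = -2/√42, θ ≈ 107.98°.
|L| = ℏ√(6·7) = √42 ℏ ≈ 6.481ℏ.

Σ(L_z)² = 182 ℏ²; θ(m_l=-2) ≈ 107.98°; |L| = √42 ℏ ≈ 6.481ℏ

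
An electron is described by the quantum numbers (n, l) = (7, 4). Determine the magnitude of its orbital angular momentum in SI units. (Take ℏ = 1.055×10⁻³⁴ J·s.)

|L| = ℏ√(l(l+1)) = ℏ√(4·5) = 2√5 ℏ
Numerically, |L| = 4.472 × (1.055×10⁻³⁴ J·s) = 4.718×10⁻³⁴ J·s.

|L| = 4.718×10⁻³⁴ J·s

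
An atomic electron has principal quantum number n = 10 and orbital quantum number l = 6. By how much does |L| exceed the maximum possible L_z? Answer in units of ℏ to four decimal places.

|L| = √42 ℏ ≈ 6.4807ℏ, while L_z,max = lℏ = 6ℏ.
The difference is (√42 − 6)ℏ ≈ 0.4807ℏ.

|L| − L_z,max ≈ 0.4807ℏ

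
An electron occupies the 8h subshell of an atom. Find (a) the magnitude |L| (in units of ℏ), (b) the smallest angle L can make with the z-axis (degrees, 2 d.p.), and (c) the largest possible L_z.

|L| = √30 ℏ ≈ 5.477ℏ; θ_min ≈ 24.09°; L_z,max = 5ℏ

For 8h, l = 5.
|L| = ℏ√(5·6) = √30 ℏ ≈ 5.477ℏ.
cos θ_min = 5/√30, so θ_min ≈ 24.09°.
L_z,max = lℏ = 5ℏ.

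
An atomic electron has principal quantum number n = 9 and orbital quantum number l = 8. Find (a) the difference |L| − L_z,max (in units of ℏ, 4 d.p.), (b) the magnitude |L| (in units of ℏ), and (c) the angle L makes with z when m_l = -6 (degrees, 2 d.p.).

|L|−L_z,max ≈ 0.4853ℏ; |L| = 6√2 ℏ ≈ 8.485ℏ; θ(m_l=-6) ≈ 135.00°

|L| − L_z,max = (6√2 − 8)ℏ ≈ 0.4853ℏ.
|L| = ℏ√(8·9) = 6√2 ℏ ≈ 8.485ℏ.
For m_l = -6: cos θ = -6/√72, θ ≈ 135.00°.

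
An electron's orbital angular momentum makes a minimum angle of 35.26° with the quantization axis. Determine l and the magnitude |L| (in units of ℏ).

l = 2, |L| = √6 ℏ ≈ 2.449ℏ

cos²θ_min = l/(l+1) = 0.6667.
l = cos²θ/sin²θ ≈ 2.
Then |L| = ℏ√(2·3) = √6 ℏ.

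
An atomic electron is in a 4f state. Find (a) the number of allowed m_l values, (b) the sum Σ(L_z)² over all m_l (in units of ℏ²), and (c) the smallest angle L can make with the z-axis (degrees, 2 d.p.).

7 values; Σ(L_z)² = 28 ℏ²; θ_min ≈ 30.00°

The 4f subshell has l = 3.
There are 2l+1 = 7 values of m_l.
Σ m_l² = 28, so Σ(L_z)² = 28 ℏ².
cos θ_min = 3/√12, so θ_min ≈ 30.00°.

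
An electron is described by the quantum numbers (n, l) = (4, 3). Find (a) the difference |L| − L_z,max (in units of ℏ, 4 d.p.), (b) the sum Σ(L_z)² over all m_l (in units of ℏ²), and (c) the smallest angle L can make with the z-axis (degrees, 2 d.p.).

|L|−L_z,max ≈ 0.4641ℏ; Σ(L_z)² = 28 ℏ²; θ_min ≈ 30.00°

|L| − L_z,max = (2√3 − 3)ℏ ≈ 0.4641ℏ.
Σ m_l² = 28, so Σ(L_z)² = 28 ℏ².
cos θ_min = 3/√12, so θ_min ≈ 30.00°.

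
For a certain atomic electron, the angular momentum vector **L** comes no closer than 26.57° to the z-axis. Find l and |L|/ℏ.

cos²θ_min = l/(l+1) = 0.7999.
Thus l = 0.7999/(1 − 0.7999) ≈ 4.
Then |L| = ℏ√(4·5) = 2√5 ℏ.

l = 4, |L| = 2√5 ℏ ≈ 4.472ℏ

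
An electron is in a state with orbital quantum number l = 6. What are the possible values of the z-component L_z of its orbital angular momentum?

L_z = m_l ℏ with m_l ranging from −l to +l in integer steps.
For l = 6: m_l ∈ {-6, -5, -4, -3, -2, -1, 0, 1, 2, 3, 4, 5, 6}.

L_z ∈ {−6ℏ, −5ℏ, −4ℏ, −3ℏ, −2ℏ, −ℏ, 0, ℏ, 2ℏ, 3ℏ, 4ℏ, 5ℏ, 6ℏ}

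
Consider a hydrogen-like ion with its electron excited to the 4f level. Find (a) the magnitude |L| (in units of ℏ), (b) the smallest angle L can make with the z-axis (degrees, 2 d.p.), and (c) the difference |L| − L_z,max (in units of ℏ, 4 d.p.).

The 4f level has l = 3.
|L| = ℏ√(3·4) = 2√3 ℏ ≈ 3.464ℏ.
cos θ_min = 3/√12, so θ_min ≈ 30.00°.
|L| − L_z,max = (2√3 − 3)ℏ ≈ 0.4641ℏ.

|L| = 2√3 ℏ ≈ 3.464ℏ; θ_min ≈ 30.00°; |L|−L_z,max ≈ 0.4641ℏ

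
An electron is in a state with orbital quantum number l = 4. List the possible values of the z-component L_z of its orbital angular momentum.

L_z ∈ {−4ℏ, −3ℏ, −2ℏ, −ℏ, 0, ℏ, 2ℏ, 3ℏ, 4ℏ}

L_z = m_l ℏ with m_l ranging from −l to +l in integer steps.
For l = 4: m_l ∈ {-4, -3, -2, -1, 0, 1, 2, 3, 4}.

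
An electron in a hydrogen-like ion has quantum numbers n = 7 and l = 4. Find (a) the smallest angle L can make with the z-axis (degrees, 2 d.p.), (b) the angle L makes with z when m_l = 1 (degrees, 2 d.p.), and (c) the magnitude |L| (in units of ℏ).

θ_min ≈ 26.57°; θ(m_l=1) ≈ 77.08°; |L| = 2√5 ℏ ≈ 4.472ℏ

cos θ_min = 4/√20, so θ_min ≈ 26.57°.
For m_l = 1: cos θ = 1/√20, θ ≈ 77.08°.
|L| = ℏ√(4·5) = 2√5 ℏ ≈ 4.472ℏ.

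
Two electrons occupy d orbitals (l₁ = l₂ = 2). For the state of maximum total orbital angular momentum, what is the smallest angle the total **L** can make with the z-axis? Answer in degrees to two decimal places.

θ_min ≈ 26.57°

The total orbital quantum number L ranges from |l₁ − l₂| to l₁ + l₂ in integer steps.
L ∈ {0, 1, 2, 3, 4}.
The maximum is L = 4, with |L_tot| = ℏ√(4·5) = 2√5 ℏ.
The minimum angle with z is arccos(4/√20) ≈ 26.57°.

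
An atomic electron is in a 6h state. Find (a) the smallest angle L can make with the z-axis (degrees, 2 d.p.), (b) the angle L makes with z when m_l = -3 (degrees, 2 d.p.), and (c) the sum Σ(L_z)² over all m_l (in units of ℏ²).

For 6h, l = 5.
cos θ_min = 5/√30, so θ_min ≈ 24.09°.
For m_l = -3: cos θ = -3/√30, θ ≈ 123.21°.
Σ m_l² = 110, so Σ(L_z)² = 110 ℏ².

θ_min ≈ 24.09°; θ(m_l=-3) ≈ 123.21°; Σ(L_z)² = 110 ℏ²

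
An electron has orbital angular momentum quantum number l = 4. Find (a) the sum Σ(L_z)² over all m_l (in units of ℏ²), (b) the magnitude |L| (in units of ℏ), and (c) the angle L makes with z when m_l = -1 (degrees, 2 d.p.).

Σ m_l² = 60, so Σ(L_z)² = 60 ℏ².
|L| = ℏ√(4·5) = 2√5 ℏ ≈ 4.472ℏ.
For m_l = -1: cos θ = -1/√20, θ ≈ 102.92°.

Σ(L_z)² = 60 ℏ²; |L| = 2√5 ℏ ≈ 4.472ℏ; θ(m_l=-1) ≈ 102.92°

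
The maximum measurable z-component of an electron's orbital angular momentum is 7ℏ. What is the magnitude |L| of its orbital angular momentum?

|L| = 2√14 ℏ ≈ 7.483ℏ

The maximum L_z equals lℏ, giving l = 7.
|L| = ℏ√(l(l+1)) = 2√14 ℏ.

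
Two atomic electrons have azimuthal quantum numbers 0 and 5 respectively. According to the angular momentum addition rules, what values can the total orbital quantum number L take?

L = 5

The total orbital quantum number L ranges from |l₁ − l₂| to l₁ + l₂ in integer steps.
L ∈ {5}.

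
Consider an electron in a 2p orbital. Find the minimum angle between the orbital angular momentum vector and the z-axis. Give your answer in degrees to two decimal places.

The 2p subshell has l = 1.
|L| = √(l(l+1)) ℏ = √2 ℏ.
The smallest angle corresponds to the largest L_z, i.e. m_l = l = 1, giving L_z = 1ℏ.
cos θ_min = 1/√2, so θ_min ≈ 45.00°.

θ_min ≈ 45.00°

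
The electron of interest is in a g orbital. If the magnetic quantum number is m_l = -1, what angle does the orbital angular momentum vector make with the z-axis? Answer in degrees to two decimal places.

θ ≈ 102.92°

A g state has l = 4.
|L| = √(l(l+1)) ℏ = 2√5 ℏ.
L_z = m_l ℏ = −1ℏ.
cos θ = L_z/|L| = -1/√20, so θ ≈ 102.92°.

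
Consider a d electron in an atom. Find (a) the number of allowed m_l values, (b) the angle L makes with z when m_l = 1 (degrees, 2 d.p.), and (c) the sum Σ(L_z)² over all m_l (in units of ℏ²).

The letter d corresponds to l = 2.
There are 2l+1 = 5 values of m_l.
For m_l = 1: cos θ = 1/√6, θ ≈ 65.91°.
Σ m_l² = 10, so Σ(L_z)² = 10 ℏ².

5 values; θ(m_l=1) ≈ 65.91°; Σ(L_z)² = 10 ℏ²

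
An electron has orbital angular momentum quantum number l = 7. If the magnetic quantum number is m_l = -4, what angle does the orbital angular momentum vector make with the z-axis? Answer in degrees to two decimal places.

θ ≈ 122.31°

|L|² = l(l+1)ℏ² = 56ℏ², so |L| = 2√14 ℏ.
L_z = m_l ℏ = −4ℏ.
cos θ = L_z/|L| = -4/√56, so θ ≈ 122.31°.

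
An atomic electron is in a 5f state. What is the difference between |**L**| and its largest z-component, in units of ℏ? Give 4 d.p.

5f means n = 5, l = 3.
|L| = 2√3 ℏ ≈ 3.4641ℏ, while L_z,max = lℏ = 3ℏ.
The difference is (2√3 − 3)ℏ ≈ 0.4641ℏ.

|L| − L_z,max ≈ 0.4641ℏ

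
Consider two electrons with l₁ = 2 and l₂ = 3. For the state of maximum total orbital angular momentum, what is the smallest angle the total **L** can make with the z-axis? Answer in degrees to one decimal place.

θ_min ≈ 24.1°

The total orbital quantum number L ranges from |l₁ − l₂| to l₁ + l₂ in integer steps.
So L can be 1, 2, 3, 4, 5.
The maximum is L = 5, with |L_tot| = ℏ√(5·6) = √30 ℏ.
The minimum angle with z is arccos(5/√30) ≈ 24.1°.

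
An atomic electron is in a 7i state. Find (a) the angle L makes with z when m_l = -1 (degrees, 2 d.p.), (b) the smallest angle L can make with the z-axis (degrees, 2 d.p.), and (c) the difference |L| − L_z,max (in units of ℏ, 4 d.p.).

θ(m_l=-1) ≈ 98.88°; θ_min ≈ 22.21°; |L|−L_z,max ≈ 0.4807ℏ

For 7i, l = 6.
For m_l = -1: cos θ = -1/√42, θ ≈ 98.88°.
cos θ_min = 6/√42, so θ_min ≈ 22.21°.
|L| − L_z,max = (√42 − 6)ℏ ≈ 0.4807ℏ.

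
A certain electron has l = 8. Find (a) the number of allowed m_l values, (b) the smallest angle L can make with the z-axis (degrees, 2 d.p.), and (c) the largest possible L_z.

17 values; θ_min ≈ 19.47°; L_z,max = 8ℏ

There are 2l+1 = 17 values of m_l.
cos θ_min = 8/√72, so θ_min ≈ 19.47°.
L_z,max = lℏ = 8ℏ.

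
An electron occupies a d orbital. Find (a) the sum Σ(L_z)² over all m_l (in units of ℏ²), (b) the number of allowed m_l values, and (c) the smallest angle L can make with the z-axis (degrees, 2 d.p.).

Σ(L_z)² = 10 ℏ²; 5 values; θ_min ≈ 35.26°

A d state has l = 2.
Σ m_l² = 10, so Σ(L_z)² = 10 ℏ².
There are 2l+1 = 5 values of m_l.
cos θ_min = 2/√6, so θ_min ≈ 35.26°.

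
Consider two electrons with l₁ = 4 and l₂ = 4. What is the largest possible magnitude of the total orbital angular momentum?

|L_tot|_max = 6√2 ℏ ≈ 8.485ℏ

By the triangle rule, |l₁ − l₂| ≤ L ≤ l₁ + l₂.
Allowed values: L = 0, 1, 2, 3, 4, 5, 6, 7, 8.
The largest magnitude corresponds to L = 8: |L_tot| = ℏ√(8·9) = 6√2 ℏ.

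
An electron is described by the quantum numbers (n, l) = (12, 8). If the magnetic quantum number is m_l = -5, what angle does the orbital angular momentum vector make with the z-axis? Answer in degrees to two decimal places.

θ ≈ 126.10°

|L|² = l(l+1)ℏ² = 72ℏ², so |L| = 6√2 ℏ.
L_z = m_l ℏ = −5ℏ.
cos θ = L_z/|L| = -5/√72, so θ ≈ 126.10°.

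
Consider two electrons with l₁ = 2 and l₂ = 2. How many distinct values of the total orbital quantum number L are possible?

5

The total orbital quantum number L ranges from |l₁ − l₂| to l₁ + l₂ in integer steps.
L ∈ {0, 1, 2, 3, 4}.
That is 5 values.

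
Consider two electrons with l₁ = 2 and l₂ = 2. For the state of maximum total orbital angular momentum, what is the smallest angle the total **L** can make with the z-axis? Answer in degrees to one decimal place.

By the triangle rule, |l₁ − l₂| ≤ L ≤ l₁ + l₂.
Allowed values: L = 0, 1, 2, 3, 4.
The maximum is L = 4, with |L_tot| = ℏ√(4·5) = 2√5 ℏ.
The minimum angle with z is arccos(4/√20) ≈ 26.6°.

θ_min ≈ 26.6°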